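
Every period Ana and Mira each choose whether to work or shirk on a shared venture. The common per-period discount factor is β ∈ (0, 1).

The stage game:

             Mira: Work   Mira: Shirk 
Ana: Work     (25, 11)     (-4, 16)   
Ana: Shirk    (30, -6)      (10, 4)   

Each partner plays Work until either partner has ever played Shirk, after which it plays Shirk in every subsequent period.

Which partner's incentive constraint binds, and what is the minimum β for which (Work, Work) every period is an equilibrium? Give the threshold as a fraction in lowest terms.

Ana's threshold: (30−25)/(30−10) = 1/4.
Mira's threshold: (16−11)/(16−4) = 5/12.
1/4 < 5/12, so Mira binds and β* = 5/12.

Mira; β ≥ 5/12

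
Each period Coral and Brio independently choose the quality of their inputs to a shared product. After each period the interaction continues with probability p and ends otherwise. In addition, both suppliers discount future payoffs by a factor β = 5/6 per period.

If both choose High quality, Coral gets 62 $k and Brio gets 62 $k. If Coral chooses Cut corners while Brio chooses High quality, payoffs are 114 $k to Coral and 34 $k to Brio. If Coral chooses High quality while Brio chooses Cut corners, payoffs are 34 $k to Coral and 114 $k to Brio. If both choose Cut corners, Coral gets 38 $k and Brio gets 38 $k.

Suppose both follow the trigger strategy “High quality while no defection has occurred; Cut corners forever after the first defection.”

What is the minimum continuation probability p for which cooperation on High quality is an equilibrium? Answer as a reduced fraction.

78/95

Expected continuation weight on next period's payoff is β·p = 5/6·p, which plays the role of the discount factor.
Cooperation requires 5/6·p ≥ (114−62)/(114−38) = 13/19, hence p ≥ 78/95.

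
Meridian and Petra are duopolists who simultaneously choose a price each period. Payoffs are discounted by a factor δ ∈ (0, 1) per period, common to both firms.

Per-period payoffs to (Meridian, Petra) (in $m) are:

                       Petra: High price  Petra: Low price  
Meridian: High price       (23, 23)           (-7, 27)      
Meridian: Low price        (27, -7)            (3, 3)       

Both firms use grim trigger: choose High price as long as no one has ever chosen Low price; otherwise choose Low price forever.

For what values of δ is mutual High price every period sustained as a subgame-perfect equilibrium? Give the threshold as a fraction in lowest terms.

1/6

One-period gain from deviating is 27 − 23 = 4. The loss is 23 − 3 = 20 in every subsequent period, with present value 20·δ/(1−δ).
Deviation is unprofitable when 20·δ/(1−δ) ≥ 4, i.e. δ/(1−δ) ≥ 1/5.
Equivalently δ ≥ 4/(4+20) = 1/6.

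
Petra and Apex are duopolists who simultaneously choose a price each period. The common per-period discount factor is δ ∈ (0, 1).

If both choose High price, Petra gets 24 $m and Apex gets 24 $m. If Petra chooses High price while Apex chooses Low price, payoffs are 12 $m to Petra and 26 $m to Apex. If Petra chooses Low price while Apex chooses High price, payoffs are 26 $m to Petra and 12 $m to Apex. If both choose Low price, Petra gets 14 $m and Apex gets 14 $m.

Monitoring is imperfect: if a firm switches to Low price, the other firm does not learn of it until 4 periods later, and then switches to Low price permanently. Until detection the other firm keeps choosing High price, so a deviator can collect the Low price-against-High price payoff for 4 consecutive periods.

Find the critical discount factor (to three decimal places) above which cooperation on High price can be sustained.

The best deviation is to choose Low price for all 4 undetected periods, earning 26 each, then 14 forever once detected.
Deviation value: 26(1−δ^4)/(1−δ) + 14δ^4/(1−δ); cooperation value: 24/(1−δ).
IC: 24 ≥ 26(1−δ^4) + 14δ^4 = 26 − 12δ^4.
So δ^4 ≥ 2/12 = 1/6, giving δ ≥ (1/6)^(1/4) ≈ 0.639.

0.639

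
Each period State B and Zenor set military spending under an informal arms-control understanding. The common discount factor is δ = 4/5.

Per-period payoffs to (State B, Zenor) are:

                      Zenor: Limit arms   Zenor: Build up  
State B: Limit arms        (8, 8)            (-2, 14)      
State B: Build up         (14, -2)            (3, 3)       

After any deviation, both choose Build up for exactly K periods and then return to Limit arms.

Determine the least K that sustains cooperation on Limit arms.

IC: δ(1−δ^K)/(1−δ) ≥ (14−8)/(8−3) = 6/5.
With δ = 4/5: need 1 − δ^K ≥ 6/5·(1−4/5)/(4/5), i.e. δ^K ≤ 0.7000.
Since (4/5)^1 = 0.8000 and (4/5)^2 = 0.6400, the smallest such K is 2.

2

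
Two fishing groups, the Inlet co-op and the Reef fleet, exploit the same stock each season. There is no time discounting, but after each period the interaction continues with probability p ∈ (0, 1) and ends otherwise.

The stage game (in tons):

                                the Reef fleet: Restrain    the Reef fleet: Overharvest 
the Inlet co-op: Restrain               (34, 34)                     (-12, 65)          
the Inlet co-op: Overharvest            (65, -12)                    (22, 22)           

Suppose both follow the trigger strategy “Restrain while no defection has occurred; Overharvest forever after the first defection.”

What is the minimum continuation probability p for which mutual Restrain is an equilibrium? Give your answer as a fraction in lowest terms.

With no time discounting, the continuation probability p plays the role of the discount factor.
Grim-trigger IC: 34/(1−p) ≥ 65 + 22p/(1−p) ⇒ p ≥ (65−34)/(65−22) = 31/43.

31/43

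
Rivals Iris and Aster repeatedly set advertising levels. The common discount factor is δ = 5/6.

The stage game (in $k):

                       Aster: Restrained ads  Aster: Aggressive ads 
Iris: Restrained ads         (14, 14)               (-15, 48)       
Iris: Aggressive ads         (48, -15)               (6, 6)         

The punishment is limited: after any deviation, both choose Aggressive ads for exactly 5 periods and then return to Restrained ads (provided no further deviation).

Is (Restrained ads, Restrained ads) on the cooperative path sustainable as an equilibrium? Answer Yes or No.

No

A one-shot deviation gives 48 now, then 6 for 5 periods, then back to 14.
Gain from deviating: (48−14) today; loss: (14−6) in each of the next 5 periods.
No-deviation condition: (14−6)(δ+…+δ^5) ≥ 48−14, i.e. δ+…+δ^5 ≥ 17/4.
At δ = 5/6: δ+…+δ^5 = 2.9906 < 4.2500.
So cooperation is not sustainable.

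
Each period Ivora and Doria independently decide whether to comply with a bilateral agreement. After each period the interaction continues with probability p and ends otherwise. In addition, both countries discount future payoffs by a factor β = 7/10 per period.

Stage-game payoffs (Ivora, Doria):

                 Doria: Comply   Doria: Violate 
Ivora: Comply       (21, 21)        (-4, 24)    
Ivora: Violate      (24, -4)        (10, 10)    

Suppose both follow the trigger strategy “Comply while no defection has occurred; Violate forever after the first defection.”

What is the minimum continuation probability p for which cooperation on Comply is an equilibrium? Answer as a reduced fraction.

15/49

With continuation probability p and discount β, the effective per-period discount factor is βp.
Grim-trigger IC: βp ≥ (24−21)/(24−10) = 3/14.
So p ≥ (3/14)/(7/10) = 15/49.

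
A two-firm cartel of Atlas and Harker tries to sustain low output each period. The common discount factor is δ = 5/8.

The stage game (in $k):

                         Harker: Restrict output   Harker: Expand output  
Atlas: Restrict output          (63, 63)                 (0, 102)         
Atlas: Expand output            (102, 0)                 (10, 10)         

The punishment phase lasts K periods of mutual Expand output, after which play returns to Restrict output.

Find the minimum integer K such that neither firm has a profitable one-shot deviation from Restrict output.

2

IC: δ(1−δ^K)/(1−δ) ≥ (102−63)/(63−10) = 39/53.
With δ = 5/8: need 1 − δ^K ≥ 39/53·(1−5/8)/(5/8), i.e. δ^K ≤ 0.5585.
Since (5/8)^1 = 0.6250 and (5/8)^2 = 0.3906, the smallest such K is 2.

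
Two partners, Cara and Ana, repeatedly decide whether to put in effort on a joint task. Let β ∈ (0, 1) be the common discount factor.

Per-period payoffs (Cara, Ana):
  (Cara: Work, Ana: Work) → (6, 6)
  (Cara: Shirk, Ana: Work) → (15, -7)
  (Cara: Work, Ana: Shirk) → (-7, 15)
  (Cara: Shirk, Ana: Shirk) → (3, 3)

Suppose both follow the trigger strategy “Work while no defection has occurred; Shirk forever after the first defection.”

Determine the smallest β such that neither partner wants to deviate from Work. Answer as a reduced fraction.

3/4

One-period gain from deviating is 15 − 6 = 9. The loss is 6 − 3 = 3 in every subsequent period, with present value 3·β/(1−β).
Deviation is unprofitable when 3·β/(1−β) ≥ 9, i.e. β/(1−β) ≥ 3.
Equivalently β ≥ 9/(9+3) = 3/4.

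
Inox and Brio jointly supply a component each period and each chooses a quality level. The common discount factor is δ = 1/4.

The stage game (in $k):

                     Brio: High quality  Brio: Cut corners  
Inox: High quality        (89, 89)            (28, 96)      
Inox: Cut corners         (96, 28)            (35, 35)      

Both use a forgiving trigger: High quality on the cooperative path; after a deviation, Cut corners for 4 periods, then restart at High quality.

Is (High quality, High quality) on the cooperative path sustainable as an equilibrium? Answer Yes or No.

Yes

IC: δ+…+δ^4 ≥ (96−89)/(89−35) = 7/54.
At δ = 1/4: partial sum = 0.3320 ≥ 0.1296. Cooperation sustainable.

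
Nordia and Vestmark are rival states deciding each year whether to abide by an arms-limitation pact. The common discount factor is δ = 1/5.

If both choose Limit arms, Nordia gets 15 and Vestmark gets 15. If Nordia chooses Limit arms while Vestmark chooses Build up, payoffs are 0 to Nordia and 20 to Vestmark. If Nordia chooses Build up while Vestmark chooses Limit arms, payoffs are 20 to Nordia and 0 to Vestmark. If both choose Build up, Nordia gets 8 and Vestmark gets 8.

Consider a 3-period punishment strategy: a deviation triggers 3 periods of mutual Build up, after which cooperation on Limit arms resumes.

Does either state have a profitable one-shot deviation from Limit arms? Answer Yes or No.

IC: δ+…+δ^3 ≥ (20−15)/(15−8) = 5/7.
At δ = 1/5: partial sum = 0.2480 < 0.7143. Cooperation not sustainable.

Yes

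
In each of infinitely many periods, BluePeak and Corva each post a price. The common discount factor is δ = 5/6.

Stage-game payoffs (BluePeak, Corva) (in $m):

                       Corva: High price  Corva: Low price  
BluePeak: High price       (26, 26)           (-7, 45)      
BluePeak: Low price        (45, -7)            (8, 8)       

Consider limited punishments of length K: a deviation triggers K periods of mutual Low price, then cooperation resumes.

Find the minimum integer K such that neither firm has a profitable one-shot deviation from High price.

IC: δ(1−δ^K)/(1−δ) ≥ (45−26)/(26−8) = 19/18.
With δ = 5/6: need 1 − δ^K ≥ 19/18·(1−5/6)/(5/6), i.e. δ^K ≤ 0.7889.
Since (5/6)^1 = 0.8333 and (5/6)^2 = 0.6944, the smallest such K is 2.

2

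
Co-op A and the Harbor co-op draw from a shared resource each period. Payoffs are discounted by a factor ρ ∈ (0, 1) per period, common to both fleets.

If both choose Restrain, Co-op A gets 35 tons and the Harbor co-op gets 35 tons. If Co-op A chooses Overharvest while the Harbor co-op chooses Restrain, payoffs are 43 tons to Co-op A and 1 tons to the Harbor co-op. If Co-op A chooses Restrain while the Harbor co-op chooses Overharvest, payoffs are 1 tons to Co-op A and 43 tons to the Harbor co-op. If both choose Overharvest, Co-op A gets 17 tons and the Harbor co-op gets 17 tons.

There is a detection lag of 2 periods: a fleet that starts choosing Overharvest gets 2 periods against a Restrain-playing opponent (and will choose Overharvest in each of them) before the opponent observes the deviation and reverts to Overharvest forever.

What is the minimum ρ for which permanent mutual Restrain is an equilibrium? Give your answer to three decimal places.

Deviating for the 2 undetected periods gains 43−35 = 8 per period over cooperation, then loses 35−17 = 18 per period forever once punishment starts.
Gain: 8(1 + ρ + … + ρ^1); loss: 18·ρ^2/(1−ρ).
No profitable deviation ⇔ 8(1−ρ^2) ≤ 18·ρ^2, i.e. ρ^2 ≥ 8/(8+18) = 4/13.
Hence ρ ≥ (4/13)^(1/2) ≈ 0.555.

0.555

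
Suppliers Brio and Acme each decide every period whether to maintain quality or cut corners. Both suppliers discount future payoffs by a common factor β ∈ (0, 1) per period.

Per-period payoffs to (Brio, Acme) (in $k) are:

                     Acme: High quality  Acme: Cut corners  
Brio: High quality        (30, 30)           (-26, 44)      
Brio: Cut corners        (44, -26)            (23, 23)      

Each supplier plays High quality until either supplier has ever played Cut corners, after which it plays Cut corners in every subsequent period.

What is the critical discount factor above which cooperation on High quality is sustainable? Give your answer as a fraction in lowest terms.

One-period gain from deviating is 44 − 30 = 14. The loss is 30 − 23 = 7 in every subsequent period, with present value 7·β/(1−β).
Deviation is unprofitable when 7·β/(1−β) ≥ 14, i.e. β/(1−β) ≥ 2.
Equivalently β ≥ 14/(14+7) = 2/3.

2/3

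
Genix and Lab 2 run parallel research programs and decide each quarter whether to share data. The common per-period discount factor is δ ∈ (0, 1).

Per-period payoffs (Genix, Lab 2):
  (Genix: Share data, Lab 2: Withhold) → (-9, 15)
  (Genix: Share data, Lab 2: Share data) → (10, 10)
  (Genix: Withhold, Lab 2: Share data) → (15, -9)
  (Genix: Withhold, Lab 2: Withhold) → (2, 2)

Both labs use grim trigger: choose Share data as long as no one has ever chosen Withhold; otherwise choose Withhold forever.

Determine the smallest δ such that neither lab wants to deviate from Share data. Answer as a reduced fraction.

10/(1−δ) ≥ 15 + 2δ/(1−δ)
10 ≥ 15 − 13δ
δ ≥ 5/13.

5/13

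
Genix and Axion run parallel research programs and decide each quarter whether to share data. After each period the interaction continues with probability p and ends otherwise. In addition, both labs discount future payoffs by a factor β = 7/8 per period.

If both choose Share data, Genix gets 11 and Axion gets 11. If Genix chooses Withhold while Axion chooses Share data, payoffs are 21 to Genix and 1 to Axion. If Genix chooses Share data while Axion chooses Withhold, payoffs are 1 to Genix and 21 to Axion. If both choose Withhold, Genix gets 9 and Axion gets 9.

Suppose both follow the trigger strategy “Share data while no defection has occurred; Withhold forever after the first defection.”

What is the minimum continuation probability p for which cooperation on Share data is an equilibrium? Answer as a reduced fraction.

With continuation probability p and discount β, the effective per-period discount factor is βp.
Grim-trigger IC: βp ≥ (21−11)/(21−9) = 5/6.
So p ≥ (5/6)/(7/8) = 20/21.

20/21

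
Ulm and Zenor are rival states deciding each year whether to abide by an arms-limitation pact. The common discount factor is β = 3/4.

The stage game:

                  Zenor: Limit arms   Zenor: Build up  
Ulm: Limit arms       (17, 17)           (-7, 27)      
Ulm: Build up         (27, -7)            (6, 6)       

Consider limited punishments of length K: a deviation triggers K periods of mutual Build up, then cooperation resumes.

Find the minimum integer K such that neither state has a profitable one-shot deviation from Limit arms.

Need Σ_{k=1}^{K} β^k ≥ (27−17)/(17−6) = 0.9091 at β = 3/4.
At K = 1 the sum is 0.7500 < 0.9091; at K = 2 it is 1.3125 ≥ 0.9091.
So the minimum punishment length is K = 2.

2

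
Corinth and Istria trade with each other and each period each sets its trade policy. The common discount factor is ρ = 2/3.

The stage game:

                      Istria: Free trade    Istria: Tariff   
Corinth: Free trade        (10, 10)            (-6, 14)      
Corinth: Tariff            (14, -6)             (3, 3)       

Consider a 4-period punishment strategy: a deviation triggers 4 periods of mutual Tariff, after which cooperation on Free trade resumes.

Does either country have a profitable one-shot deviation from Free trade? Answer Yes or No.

Comparing payoff streams over the 5 periods until play realigns: cooperate → 10(1+ρ+…+ρ^4); deviate → 14 + 3(ρ+…+ρ^4).
Cooperation is sustained iff (10−3)(ρ+…+ρ^4) ≥ 14−10.
ρ+…+ρ^4 = 2/3·(1−(2/3)^4)/(1−2/3) = 1.6049, and (14−10)/(10−3) = 0.5714.
1.6049 ≥ 0.5714, so cooperation is sustainable.

No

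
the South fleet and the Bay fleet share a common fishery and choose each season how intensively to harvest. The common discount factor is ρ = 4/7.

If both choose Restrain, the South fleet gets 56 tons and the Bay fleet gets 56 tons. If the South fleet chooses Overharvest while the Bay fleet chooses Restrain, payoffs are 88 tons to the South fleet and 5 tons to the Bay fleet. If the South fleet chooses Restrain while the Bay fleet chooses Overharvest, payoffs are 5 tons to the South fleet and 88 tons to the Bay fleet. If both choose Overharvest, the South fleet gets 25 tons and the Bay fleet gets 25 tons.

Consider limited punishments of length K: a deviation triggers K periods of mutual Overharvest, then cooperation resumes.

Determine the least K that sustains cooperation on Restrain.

No profitable deviation requires (56−25)(ρ+…+ρ^K) ≥ 88−56, i.e. ρ+…+ρ^K ≥ 32/31 ≈ 1.0323.
With ρ = 4/7, the partial sums are K=1: 0.5714, K=2: 0.8980, K=3: 1.0845.
K = 3 is the first length at which the sum reaches 1.0323.

3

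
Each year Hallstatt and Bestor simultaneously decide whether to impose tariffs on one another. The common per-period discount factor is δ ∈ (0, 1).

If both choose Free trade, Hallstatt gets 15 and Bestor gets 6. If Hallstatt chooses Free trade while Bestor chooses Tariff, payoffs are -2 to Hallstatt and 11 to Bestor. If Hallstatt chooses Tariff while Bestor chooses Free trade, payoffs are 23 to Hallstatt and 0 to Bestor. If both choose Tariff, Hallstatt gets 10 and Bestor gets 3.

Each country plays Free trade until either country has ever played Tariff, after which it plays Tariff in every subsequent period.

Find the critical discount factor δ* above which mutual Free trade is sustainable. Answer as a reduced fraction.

Hallstatt's threshold: (23−15)/(23−10) = 8/13.
Bestor's threshold: (11−6)/(11−3) = 5/8.
8/13 < 5/8, so Bestor binds and δ* = 5/8.

5/8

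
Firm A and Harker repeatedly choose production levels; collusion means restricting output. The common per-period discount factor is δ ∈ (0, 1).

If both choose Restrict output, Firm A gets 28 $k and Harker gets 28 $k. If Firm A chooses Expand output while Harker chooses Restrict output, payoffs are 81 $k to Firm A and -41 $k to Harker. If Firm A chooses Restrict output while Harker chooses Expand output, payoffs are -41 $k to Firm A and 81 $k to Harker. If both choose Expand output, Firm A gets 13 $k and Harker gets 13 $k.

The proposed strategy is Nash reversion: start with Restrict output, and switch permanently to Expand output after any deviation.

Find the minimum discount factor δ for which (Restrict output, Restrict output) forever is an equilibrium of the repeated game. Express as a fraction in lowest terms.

53/68

Cooperation forever yields 28 each period: 28/(1−δ).
Deviating yields 81 once, then 13 forever: 81 + 13δ/(1−δ).
No profitable deviation requires 28/(1−δ) ≥ 81 + 13δ/(1−δ).
Multiplying by (1−δ): 28 ≥ 81(1−δ) + 13δ = 81 − 68δ.
So 68δ ≥ 53, i.e. δ ≥ 53/68.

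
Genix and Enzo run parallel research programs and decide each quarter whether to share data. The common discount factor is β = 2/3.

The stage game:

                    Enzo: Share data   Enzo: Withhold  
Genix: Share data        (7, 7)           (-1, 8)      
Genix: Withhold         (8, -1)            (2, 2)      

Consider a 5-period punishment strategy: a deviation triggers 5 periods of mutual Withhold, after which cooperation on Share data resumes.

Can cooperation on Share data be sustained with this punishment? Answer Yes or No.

Comparing payoff streams over the 6 periods until play realigns: cooperate → 7(1+β+…+β^5); deviate → 8 + 2(β+…+β^5).
Cooperation is sustained iff (7−2)(β+…+β^5) ≥ 8−7.
β+…+β^5 = 2/3·(1−(2/3)^5)/(1−2/3) = 1.7366, and (8−7)/(7−2) = 0.2000.
1.7366 ≥ 0.2000, so cooperation is sustainable.

Yes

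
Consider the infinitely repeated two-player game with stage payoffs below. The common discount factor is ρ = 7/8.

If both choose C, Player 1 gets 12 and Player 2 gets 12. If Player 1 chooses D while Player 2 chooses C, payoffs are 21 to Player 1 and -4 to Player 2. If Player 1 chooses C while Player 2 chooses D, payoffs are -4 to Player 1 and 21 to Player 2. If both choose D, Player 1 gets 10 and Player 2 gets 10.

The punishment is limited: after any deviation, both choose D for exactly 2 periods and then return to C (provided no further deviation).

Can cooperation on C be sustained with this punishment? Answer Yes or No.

IC: ρ+…+ρ^2 ≥ (21−12)/(12−10) = 9/2.
At ρ = 7/8: partial sum = 1.6406 < 4.5000. Cooperation not sustainable.

No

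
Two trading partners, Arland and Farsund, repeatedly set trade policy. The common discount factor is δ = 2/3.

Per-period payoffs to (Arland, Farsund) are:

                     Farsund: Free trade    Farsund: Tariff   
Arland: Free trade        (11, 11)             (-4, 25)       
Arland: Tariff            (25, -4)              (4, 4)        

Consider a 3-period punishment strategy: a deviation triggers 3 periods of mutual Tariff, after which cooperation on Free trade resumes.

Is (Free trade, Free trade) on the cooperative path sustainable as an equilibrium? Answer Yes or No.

No

Comparing payoff streams over the 4 periods until play realigns: cooperate → 11(1+δ+…+δ^3); deviate → 25 + 4(δ+…+δ^3).
Cooperation is sustained iff (11−4)(δ+…+δ^3) ≥ 25−11.
δ+…+δ^3 = 2/3·(1−(2/3)^3)/(1−2/3) = 1.4074, and (25−11)/(11−4) = 2.0000.
1.4074 < 2.0000, so cooperation is not sustainable.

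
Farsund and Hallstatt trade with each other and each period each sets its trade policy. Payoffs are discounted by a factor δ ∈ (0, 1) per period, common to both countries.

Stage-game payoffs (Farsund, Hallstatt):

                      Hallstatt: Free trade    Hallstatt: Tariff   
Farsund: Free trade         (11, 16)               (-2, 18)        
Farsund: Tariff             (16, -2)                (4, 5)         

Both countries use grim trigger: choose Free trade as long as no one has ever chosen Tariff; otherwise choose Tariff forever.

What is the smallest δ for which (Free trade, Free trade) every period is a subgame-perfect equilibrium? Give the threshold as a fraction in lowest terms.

Farsund: cooperation gives 11 each period; deviation gives 16 once then 4 forever.
  11/(1−δ) ≥ 16 + 4δ/(1−δ) ⇒ δ ≥ 5/12.
Hallstatt: cooperation gives 16 each period; deviation gives 18 once then 5 forever.
  δ ≥ 2/13.
Both must hold, so the binding constraint is Farsund's: δ ≥ 5/12.

5/12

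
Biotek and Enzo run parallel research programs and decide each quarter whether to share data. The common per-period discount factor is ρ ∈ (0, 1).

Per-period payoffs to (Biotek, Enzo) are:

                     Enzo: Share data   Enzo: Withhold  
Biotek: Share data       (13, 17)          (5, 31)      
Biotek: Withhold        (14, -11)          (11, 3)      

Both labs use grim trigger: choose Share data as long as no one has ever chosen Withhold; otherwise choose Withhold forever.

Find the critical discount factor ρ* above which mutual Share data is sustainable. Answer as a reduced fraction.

Biotek's threshold: (14−13)/(14−11) = 1/3.
Enzo's threshold: (31−17)/(31−3) = 1/2.
1/3 < 1/2, so Enzo binds and ρ* = 1/2.

1/2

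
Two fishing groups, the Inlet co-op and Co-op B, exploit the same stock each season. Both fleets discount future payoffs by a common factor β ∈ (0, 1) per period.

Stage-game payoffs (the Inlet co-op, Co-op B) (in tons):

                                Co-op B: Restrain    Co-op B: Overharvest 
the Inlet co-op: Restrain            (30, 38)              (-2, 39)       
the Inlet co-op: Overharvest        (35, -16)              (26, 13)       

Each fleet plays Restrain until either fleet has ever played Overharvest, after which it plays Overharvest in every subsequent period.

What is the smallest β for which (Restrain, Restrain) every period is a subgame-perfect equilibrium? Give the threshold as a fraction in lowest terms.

5/9

the Inlet co-op: cooperation gives 30 each period; deviation gives 35 once then 26 forever.
  30/(1−β) ≥ 35 + 26β/(1−β) ⇒ β ≥ 5/9.
Co-op B: cooperation gives 38 each period; deviation gives 39 once then 13 forever.
  β ≥ 1/26.
Both must hold, so the binding constraint is the Inlet co-op's: β ≥ 5/9.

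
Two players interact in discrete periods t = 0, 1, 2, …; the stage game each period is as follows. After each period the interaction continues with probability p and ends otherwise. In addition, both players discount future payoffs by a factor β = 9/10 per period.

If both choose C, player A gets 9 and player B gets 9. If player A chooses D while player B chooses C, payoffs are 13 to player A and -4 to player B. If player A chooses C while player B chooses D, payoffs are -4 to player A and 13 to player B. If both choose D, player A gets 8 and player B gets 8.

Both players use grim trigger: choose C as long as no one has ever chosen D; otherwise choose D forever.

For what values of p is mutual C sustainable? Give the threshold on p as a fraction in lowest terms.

8/9

With continuation probability p and discount β, the effective per-period discount factor is βp.
Grim-trigger IC: βp ≥ (13−9)/(13−8) = 4/5.
So p ≥ (4/5)/(9/10) = 8/9.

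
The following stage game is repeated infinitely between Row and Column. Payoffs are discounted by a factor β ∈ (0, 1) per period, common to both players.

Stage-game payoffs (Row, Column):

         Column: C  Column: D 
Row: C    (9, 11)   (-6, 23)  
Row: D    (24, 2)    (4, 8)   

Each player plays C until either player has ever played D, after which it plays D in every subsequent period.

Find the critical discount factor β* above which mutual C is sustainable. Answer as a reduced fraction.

4/5

For Row: deviation gain 24−9 = 15, per-period punishment loss 9−4 = 5. IC gives β ≥ 15/20 = 3/4.
For Column: gain 12, loss 3 per period, so β ≥ 12/15 = 4/5.
The tighter constraint is Column's, so cooperation needs β ≥ 4/5.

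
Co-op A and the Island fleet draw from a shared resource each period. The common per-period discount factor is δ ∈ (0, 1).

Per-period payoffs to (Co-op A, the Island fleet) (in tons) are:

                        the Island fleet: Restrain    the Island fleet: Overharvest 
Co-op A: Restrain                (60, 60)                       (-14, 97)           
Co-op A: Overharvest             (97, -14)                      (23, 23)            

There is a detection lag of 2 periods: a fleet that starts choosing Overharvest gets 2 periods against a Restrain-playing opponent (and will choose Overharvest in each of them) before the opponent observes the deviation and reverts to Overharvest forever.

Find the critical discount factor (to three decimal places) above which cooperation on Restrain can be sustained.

Deviating for the 2 undetected periods gains 97−60 = 37 per period over cooperation, then loses 60−23 = 37 per period forever once punishment starts.
Gain: 37(1 + δ + … + δ^1); loss: 37·δ^2/(1−δ).
No profitable deviation ⇔ 37(1−δ^2) ≤ 37·δ^2, i.e. δ^2 ≥ 37/(37+37) = 1/2.
Hence δ ≥ (1/2)^(1/2) ≈ 0.707.

0.707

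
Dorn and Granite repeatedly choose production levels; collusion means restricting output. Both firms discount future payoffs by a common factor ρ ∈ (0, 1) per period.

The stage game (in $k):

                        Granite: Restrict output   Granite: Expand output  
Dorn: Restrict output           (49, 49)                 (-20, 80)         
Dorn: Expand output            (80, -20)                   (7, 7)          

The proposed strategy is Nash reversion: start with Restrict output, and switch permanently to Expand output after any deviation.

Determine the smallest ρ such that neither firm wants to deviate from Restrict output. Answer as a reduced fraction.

49/(1−ρ) ≥ 80 + 7ρ/(1−ρ)
49 ≥ 80 − 73ρ
ρ ≥ 31/73.

31/73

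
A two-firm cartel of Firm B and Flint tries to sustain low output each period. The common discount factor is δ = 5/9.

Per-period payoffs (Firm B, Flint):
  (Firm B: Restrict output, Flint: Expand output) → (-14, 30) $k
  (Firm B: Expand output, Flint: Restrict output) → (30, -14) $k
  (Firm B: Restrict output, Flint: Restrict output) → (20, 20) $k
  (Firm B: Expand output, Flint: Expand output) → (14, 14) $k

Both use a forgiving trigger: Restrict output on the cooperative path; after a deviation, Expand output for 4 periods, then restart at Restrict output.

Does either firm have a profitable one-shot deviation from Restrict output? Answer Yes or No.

Yes

IC: δ+…+δ^4 ≥ (30−20)/(20−14) = 5/3.
At δ = 5/9: partial sum = 1.1309 < 1.6667. Cooperation not sustainable.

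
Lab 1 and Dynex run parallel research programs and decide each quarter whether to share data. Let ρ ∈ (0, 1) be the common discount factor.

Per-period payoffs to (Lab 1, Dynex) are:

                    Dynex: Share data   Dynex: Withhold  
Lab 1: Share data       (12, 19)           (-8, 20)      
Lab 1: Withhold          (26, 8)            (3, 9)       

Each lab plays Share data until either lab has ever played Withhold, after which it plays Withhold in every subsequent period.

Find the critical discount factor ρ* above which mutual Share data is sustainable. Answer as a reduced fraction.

14/23

Lab 1's threshold: (26−12)/(26−3) = 14/23.
Dynex's threshold: (20−19)/(20−9) = 1/11.
14/23 > 1/11, so Lab 1 binds and ρ* = 14/23.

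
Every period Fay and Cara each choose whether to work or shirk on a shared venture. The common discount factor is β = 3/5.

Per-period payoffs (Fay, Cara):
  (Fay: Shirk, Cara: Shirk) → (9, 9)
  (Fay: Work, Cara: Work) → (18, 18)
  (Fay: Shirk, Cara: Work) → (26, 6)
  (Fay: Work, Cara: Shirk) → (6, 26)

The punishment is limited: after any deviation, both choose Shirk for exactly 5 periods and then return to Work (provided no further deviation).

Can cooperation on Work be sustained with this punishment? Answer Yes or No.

Comparing payoff streams over the 6 periods until play realigns: cooperate → 18(1+β+…+β^5); deviate → 26 + 9(β+…+β^5).
Cooperation is sustained iff (18−9)(β+…+β^5) ≥ 26−18.
β+…+β^5 = 3/5·(1−(3/5)^5)/(1−3/5) = 1.3834, and (26−18)/(18−9) = 0.8889.
1.3834 ≥ 0.8889, so cooperation is sustainable.

Yes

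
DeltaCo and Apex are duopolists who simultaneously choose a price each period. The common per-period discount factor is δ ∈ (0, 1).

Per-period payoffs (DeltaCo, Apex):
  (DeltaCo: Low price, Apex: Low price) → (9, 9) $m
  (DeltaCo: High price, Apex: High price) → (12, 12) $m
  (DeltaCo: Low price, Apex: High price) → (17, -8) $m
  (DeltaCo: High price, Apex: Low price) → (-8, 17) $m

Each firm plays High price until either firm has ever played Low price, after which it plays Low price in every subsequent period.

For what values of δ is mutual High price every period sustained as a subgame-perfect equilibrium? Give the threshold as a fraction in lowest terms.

Under grim trigger the critical discount factor is (T−C)/(T−P) with T = 17, C = 12, P = 9.
δ* = (17−12)/(17−9) = 5/8.

5/8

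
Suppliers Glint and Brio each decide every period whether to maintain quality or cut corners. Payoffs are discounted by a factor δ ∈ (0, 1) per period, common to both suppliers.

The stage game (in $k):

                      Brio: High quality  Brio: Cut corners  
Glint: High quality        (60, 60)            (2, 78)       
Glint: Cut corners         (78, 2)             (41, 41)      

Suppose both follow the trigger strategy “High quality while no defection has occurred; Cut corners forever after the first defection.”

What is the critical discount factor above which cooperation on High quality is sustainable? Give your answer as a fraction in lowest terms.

Under grim trigger the critical discount factor is (T−C)/(T−P) with T = 78, C = 60, P = 41.
δ* = (78−60)/(78−41) = 18/37.

18/37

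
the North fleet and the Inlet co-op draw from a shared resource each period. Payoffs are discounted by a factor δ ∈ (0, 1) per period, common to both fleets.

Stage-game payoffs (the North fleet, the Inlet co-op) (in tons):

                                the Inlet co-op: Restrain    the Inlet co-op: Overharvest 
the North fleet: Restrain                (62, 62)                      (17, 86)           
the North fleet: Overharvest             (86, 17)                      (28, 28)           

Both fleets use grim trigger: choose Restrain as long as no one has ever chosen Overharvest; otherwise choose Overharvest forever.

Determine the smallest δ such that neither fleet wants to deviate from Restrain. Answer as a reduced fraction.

One-period gain from deviating is 86 − 62 = 24. The loss is 62 − 28 = 34 in every subsequent period, with present value 34·δ/(1−δ).
Deviation is unprofitable when 34·δ/(1−δ) ≥ 24, i.e. δ/(1−δ) ≥ 12/17.
Equivalently δ ≥ 24/(24+34) = 12/29.

12/29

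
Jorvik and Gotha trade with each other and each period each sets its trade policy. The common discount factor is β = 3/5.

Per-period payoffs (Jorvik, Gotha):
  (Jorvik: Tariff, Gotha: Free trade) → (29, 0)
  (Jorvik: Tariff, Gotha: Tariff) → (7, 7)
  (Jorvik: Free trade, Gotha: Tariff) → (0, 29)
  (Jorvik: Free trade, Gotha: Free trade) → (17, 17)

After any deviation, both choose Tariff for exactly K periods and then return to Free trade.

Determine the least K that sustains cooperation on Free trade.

IC: β(1−β^K)/(1−β) ≥ (29−17)/(17−7) = 6/5.
With β = 3/5: need 1 − β^K ≥ 6/5·(1−3/5)/(3/5), i.e. β^K ≤ 0.2000.
Since (3/5)^3 = 0.2160 and (3/5)^4 = 0.1296, the smallest such K is 4.

4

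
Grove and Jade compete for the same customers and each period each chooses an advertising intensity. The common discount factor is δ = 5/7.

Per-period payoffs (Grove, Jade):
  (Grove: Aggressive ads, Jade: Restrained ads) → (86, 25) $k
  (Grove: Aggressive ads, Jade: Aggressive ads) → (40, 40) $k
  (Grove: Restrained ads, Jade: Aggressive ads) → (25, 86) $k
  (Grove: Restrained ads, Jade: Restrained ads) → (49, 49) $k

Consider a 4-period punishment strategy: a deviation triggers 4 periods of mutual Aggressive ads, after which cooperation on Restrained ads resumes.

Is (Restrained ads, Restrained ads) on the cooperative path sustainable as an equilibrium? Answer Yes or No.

No

A one-shot deviation gives 86 now, then 40 for 4 periods, then back to 49.
Gain from deviating: (86−49) today; loss: (49−40) in each of the next 4 periods.
No-deviation condition: (49−40)(δ+…+δ^4) ≥ 86−49, i.e. δ+…+δ^4 ≥ 37/9.
At δ = 5/7: δ+…+δ^4 = 1.8492 < 4.1111.
So cooperation is not sustainable.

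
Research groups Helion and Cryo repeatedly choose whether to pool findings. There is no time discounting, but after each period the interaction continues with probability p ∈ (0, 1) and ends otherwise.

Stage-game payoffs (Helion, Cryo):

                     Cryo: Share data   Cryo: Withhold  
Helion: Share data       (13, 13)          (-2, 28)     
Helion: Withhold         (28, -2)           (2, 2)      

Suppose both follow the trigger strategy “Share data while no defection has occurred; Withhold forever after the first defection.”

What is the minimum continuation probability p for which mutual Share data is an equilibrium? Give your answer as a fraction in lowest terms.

Expected cooperation value is 13 + p·13 + p²·13 + … = 13/(1−p); deviation gives 28 + p·2/(1−p).
13 ≥ 28(1−p) + 2p ⇒ 26p ≥ 15 ⇒ p ≥ 15/26.

15/26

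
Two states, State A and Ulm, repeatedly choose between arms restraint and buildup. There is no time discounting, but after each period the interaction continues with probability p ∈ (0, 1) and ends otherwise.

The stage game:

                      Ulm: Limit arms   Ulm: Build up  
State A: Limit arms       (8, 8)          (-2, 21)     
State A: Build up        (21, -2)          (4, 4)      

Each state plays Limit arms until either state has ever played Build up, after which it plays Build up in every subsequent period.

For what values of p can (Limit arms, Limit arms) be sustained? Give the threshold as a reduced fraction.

With no time discounting, the continuation probability p plays the role of the discount factor.
Grim-trigger IC: 8/(1−p) ≥ 21 + 4p/(1−p) ⇒ p ≥ (21−8)/(21−4) = 13/17.

13/17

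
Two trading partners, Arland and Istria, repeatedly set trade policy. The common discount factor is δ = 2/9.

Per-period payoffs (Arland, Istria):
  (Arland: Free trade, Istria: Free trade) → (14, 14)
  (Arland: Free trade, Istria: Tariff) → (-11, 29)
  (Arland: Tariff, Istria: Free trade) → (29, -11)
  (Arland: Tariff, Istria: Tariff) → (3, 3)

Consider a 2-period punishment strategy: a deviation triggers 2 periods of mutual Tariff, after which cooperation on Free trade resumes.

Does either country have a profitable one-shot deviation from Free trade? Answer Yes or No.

Yes

IC: δ+…+δ^2 ≥ (29−14)/(14−3) = 15/11.
At δ = 2/9: partial sum = 0.2716 < 1.3636. Cooperation not sustainable.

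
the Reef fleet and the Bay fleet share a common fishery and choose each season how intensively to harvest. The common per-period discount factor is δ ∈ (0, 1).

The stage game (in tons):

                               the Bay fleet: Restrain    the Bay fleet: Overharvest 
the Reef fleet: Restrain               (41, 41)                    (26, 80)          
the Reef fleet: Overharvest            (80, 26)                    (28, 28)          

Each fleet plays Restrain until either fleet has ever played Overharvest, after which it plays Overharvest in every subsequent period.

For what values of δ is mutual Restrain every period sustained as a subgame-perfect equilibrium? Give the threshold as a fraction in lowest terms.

One-period gain from deviating is 80 − 41 = 39. The loss is 41 − 28 = 13 in every subsequent period, with present value 13·δ/(1−δ).
Deviation is unprofitable when 13·δ/(1−δ) ≥ 39, i.e. δ/(1−δ) ≥ 3.
Equivalently δ ≥ 39/(39+13) = 3/4.

3/4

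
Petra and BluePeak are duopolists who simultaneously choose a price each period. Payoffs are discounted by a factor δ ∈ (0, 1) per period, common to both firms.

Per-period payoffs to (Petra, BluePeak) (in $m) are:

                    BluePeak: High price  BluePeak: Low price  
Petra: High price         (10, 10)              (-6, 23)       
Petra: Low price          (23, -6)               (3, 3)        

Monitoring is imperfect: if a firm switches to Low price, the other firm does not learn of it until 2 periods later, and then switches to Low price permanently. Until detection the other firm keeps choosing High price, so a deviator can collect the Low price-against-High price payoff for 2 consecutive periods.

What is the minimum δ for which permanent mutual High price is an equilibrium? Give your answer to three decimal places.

A deviator earns 23 for 2 periods, then 3 forever; cooperating earns 10 forever. Multiplying the IC by (1−δ):
10 ≥ 23(1−δ^2) + 3δ^2, so 20·δ^2 ≥ 13 and δ^2 ≥ 13/20.
δ ≥ (13/20)^(1/2) ≈ 0.806.

0.806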